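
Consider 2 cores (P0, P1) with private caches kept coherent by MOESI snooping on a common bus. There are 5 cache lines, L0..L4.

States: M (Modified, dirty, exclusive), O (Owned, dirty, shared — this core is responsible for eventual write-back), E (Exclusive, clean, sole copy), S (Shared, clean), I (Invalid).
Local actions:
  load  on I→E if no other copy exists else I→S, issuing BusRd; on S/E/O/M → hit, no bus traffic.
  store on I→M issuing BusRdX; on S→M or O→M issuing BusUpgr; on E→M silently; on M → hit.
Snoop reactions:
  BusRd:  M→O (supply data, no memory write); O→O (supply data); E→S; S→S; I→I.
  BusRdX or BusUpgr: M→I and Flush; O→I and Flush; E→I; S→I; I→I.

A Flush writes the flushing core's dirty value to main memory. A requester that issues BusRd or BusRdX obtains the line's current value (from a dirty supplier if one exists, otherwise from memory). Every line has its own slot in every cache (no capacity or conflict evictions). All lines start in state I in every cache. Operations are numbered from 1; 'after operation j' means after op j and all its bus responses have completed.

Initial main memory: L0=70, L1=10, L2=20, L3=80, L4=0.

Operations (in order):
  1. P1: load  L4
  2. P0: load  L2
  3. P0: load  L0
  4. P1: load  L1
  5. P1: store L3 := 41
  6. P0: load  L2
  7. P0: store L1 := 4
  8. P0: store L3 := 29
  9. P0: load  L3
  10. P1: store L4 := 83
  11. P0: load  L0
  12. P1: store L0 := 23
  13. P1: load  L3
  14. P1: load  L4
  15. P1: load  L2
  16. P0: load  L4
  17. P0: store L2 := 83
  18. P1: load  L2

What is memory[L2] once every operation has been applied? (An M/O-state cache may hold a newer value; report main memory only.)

step 1: P1: load  L4  ⟶  IE  (L4)  txn=BusRd  M[L4]=0
step 2: P0: load  L2  ⟶  EI  (L2)  txn=BusRd  M[L2]=20
step 3: P0: load  L0  ⟶  EI  (L0)  txn=BusRd  M[L0]=70
step 4: P1: load  L1  ⟶  IE  (L1)  txn=BusRd  M[L1]=10
step 5: P1: store L3 := 41  ⟶  IM  (L3)  txn=BusRdX  M[L3]=80
step 6: P0: load  L2  ⟶  EI  (L2)  txn=∅  M[L2]=20
step 7: P0: store L1 := 4  ⟶  MI  (L1)  txn=BusRdX  M[L1]=10
step 8: P0: store L3 := 29  ⟶  MI  (L3)  txn=BusRdX+Flush  M[L3]=41
step 9: P0: load  L3  ⟶  MI  (L3)  txn=∅  M[L3]=41
step 10: P1: store L4 := 83  ⟶  IM  (L4)  txn=∅  M[L4]=0
step 11: P0: load  L0  ⟶  EI  (L0)  txn=∅  M[L0]=70
step 12: P1: store L0 := 23  ⟶  IM  (L0)  txn=BusRdX  M[L0]=70
step 13: P1: load  L3  ⟶  OS  (L3)  txn=BusRd  M[L3]=41
step 14: P1: load  L4  ⟶  IM  (L4)  txn=∅  M[L4]=0
step 15: P1: load  L2  ⟶  SS  (L2)  txn=BusRd  M[L2]=20
step 16: P0: load  L4  ⟶  SO  (L4)  txn=BusRd  M[L4]=0
step 17: P0: store L2 := 83  ⟶  MI  (L2)  txn=BusUpgr  M[L2]=20
step 18: P1: load  L2  ⟶  OS  (L2)  txn=BusRd  M[L2]=20

memory[L2] = 20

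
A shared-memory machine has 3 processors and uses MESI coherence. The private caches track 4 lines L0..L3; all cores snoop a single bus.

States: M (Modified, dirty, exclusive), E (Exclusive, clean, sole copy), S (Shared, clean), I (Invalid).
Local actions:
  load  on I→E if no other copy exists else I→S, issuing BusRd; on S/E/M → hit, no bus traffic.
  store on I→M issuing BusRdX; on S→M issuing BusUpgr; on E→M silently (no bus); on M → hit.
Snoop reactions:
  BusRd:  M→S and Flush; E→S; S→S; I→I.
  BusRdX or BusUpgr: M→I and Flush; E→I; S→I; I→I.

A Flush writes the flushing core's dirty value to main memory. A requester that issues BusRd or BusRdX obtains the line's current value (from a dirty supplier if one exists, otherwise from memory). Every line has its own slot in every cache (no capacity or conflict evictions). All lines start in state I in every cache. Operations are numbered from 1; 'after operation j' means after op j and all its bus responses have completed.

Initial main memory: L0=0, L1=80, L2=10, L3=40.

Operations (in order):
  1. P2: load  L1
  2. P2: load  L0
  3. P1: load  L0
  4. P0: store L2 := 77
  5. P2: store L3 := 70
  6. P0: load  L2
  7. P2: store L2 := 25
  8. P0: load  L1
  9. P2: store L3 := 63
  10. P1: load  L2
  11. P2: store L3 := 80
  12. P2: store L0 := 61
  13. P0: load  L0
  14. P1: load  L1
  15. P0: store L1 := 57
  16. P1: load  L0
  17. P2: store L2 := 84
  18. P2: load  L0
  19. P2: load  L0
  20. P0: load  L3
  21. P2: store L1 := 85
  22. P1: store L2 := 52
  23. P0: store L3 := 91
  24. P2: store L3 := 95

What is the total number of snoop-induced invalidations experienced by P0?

invalidations = 3

  op1 P2: load  L1 → I/I/E on L1; bus BusRd; mem=80
  op2 P2: load  L0 → I/I/E on L0; bus BusRd; mem=0
  op3 P1: load  L0 → I/S/S on L0; bus BusRd; mem=0
  op4 P0: store L2 := 77 → M/I/I on L2; bus BusRdX; mem=10
  op5 P2: store L3 := 70 → I/I/M on L3; bus BusRdX; mem=40
  op6 P0: load  L2 → M/I/I on L2; bus (none); mem=10
  op7 P2: store L2 := 25 → I/I/M on L2; bus BusRdX Flush; mem=77
  op8 P0: load  L1 → S/I/S on L1; bus BusRd; mem=80
  op9 P2: store L3 := 63 → I/I/M on L3; bus (none); mem=40
  op10 P1: load  L2 → I/S/S on L2; bus BusRd Flush; mem=25
  op11 P2: store L3 := 80 → I/I/M on L3; bus (none); mem=40
  op12 P2: store L0 := 61 → I/I/M on L0; bus BusUpgr; mem=0
  op13 P0: load  L0 → S/I/S on L0; bus BusRd Flush; mem=61
  op14 P1: load  L1 → S/S/S on L1; bus BusRd; mem=80
  op15 P0: store L1 := 57 → M/I/I on L1; bus BusUpgr; mem=80
  op16 P1: load  L0 → S/S/S on L0; bus BusRd; mem=61
  op17 P2: store L2 := 84 → I/I/M on L2; bus BusUpgr; mem=25
  op18 P2: load  L0 → S/S/S on L0; bus (none); mem=61
  op19 P2: load  L0 → S/S/S on L0; bus (none); mem=61
  op20 P0: load  L3 → S/I/S on L3; bus BusRd Flush; mem=80
  op21 P2: store L1 := 85 → I/I/M on L1; bus BusRdX Flush; mem=57
  op22 P1: store L2 := 52 → I/M/I on L2; bus BusRdX Flush; mem=84
  op23 P0: store L3 := 91 → M/I/I on L3; bus BusUpgr; mem=80
  op24 P2: store L3 := 95 → I/I/M on L3; bus BusRdX Flush; mem=91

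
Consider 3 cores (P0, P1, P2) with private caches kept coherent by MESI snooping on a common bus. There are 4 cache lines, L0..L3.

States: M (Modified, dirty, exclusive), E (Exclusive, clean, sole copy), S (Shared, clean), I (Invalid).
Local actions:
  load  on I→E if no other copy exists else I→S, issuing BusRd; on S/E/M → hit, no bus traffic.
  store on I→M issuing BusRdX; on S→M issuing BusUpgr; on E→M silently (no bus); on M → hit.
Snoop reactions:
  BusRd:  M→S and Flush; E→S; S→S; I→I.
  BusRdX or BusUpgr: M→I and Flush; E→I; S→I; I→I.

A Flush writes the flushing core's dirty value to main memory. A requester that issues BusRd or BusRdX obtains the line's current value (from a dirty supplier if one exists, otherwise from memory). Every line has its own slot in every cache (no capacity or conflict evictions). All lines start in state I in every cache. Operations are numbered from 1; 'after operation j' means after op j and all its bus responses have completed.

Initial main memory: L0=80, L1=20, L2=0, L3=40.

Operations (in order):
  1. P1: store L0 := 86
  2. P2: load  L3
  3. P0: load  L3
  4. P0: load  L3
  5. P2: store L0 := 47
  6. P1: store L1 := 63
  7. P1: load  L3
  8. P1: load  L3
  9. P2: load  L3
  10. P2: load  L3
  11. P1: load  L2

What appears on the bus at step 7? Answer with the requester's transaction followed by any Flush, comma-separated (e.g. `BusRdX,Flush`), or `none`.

bus = BusRd

  op1 P1: store L0 := 86 → I/M/I on L0; bus BusRdX; mem=80
  op2 P2: load  L3 → I/I/E on L3; bus BusRd; mem=40
  op3 P0: load  L3 → S/I/S on L3; bus BusRd; mem=40
  op4 P0: load  L3 → S/I/S on L3; bus (none); mem=40
  op5 P2: store L0 := 47 → I/I/M on L0; bus BusRdX Flush; mem=86
  op6 P1: store L1 := 63 → I/M/I on L1; bus BusRdX; mem=20
  op7 P1: load  L3 → S/S/S on L3; bus BusRd; mem=40
  op8 P1: load  L3 → S/S/S on L3; bus (none); mem=40
  op9 P2: load  L3 → S/S/S on L3; bus (none); mem=40
  op10 P2: load  L3 → S/S/S on L3; bus (none); mem=40
  op11 P1: load  L2 → I/E/I on L2; bus BusRd; mem=0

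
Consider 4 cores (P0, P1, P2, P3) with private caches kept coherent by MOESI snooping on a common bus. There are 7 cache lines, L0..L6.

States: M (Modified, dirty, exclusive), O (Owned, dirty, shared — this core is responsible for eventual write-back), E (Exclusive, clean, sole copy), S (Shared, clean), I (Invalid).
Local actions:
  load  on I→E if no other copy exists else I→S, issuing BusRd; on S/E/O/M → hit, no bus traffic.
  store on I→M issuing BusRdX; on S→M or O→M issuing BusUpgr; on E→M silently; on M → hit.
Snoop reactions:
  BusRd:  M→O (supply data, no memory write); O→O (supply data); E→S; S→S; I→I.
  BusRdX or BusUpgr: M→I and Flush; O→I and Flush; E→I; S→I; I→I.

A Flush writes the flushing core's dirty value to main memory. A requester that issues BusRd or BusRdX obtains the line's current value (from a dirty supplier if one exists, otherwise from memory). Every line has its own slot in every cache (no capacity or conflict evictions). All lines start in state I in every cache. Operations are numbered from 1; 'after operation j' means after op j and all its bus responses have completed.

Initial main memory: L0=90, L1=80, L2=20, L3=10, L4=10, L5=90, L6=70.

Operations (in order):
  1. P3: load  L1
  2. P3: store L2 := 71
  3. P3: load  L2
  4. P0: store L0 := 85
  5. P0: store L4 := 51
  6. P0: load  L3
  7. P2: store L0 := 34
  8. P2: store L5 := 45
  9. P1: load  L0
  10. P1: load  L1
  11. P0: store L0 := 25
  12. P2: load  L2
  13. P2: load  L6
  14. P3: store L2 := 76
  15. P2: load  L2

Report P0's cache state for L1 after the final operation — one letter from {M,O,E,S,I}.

1. P3: load  L1  bus=[BusRd]  L1: P0=I P1=I P2=I P3=E  mem[L1]=80
2. P3: store L2 := 71  bus=[BusRdX]  L2: P0=I P1=I P2=I P3=M  mem[L2]=20
3. P3: load  L2  bus=[-]  L2: P0=I P1=I P2=I P3=M  mem[L2]=20
4. P0: store L0 := 85  bus=[BusRdX]  L0: P0=M P1=I P2=I P3=I  mem[L0]=90
5. P0: store L4 := 51  bus=[BusRdX]  L4: P0=M P1=I P2=I P3=I  mem[L4]=10
6. P0: load  L3  bus=[BusRd]  L3: P0=E P1=I P2=I P3=I  mem[L3]=10
7. P2: store L0 := 34  bus=[BusRdX,Flush]  L0: P0=I P1=I P2=M P3=I  mem[L0]=85
8. P2: store L5 := 45  bus=[BusRdX]  L5: P0=I P1=I P2=M P3=I  mem[L5]=90
9. P1: load  L0  bus=[BusRd]  L0: P0=I P1=S P2=O P3=I  mem[L0]=85
10. P1: load  L1  bus=[BusRd]  L1: P0=I P1=S P2=I P3=S  mem[L1]=80
11. P0: store L0 := 25  bus=[BusRdX,Flush]  L0: P0=M P1=I P2=I P3=I  mem[L0]=34
12. P2: load  L2  bus=[BusRd]  L2: P0=I P1=I P2=S P3=O  mem[L2]=20
13. P2: load  L6  bus=[BusRd]  L6: P0=I P1=I P2=E P3=I  mem[L6]=70
14. P3: store L2 := 76  bus=[BusUpgr]  L2: P0=I P1=I P2=I P3=M  mem[L2]=20
15. P2: load  L2  bus=[BusRd]  L2: P0=I P1=I P2=S P3=O  mem[L2]=20

state = I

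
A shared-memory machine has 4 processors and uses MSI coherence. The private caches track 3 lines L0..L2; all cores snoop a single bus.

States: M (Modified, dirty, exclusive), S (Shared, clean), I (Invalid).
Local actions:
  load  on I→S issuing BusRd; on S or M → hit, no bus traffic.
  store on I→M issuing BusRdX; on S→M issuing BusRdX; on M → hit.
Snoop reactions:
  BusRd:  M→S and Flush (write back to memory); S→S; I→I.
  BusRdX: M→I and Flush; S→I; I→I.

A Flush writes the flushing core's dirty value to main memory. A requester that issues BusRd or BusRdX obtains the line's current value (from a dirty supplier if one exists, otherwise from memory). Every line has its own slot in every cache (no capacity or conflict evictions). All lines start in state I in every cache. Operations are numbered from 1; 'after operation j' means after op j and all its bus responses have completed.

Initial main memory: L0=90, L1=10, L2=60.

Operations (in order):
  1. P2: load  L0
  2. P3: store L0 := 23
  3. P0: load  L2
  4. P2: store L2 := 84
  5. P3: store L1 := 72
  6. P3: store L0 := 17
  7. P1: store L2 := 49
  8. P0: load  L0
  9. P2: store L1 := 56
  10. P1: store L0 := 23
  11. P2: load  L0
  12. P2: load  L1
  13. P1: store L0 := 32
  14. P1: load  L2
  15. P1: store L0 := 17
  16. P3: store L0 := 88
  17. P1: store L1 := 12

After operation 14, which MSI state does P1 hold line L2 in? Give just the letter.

state = M

[1] P2: load  L0 | P0:I, P1:I, P2:S(90), P3:I | bus: BusRd
[2] P3: store L0 := 23 | P0:I, P1:I, P2:I, P3:M(23) | bus: BusRdX
[3] P0: load  L2 | P0:S(60), P1:I, P2:I, P3:I | bus: BusRd
[4] P2: store L2 := 84 | P0:I, P1:I, P2:M(84), P3:I | bus: BusRdX
[5] P3: store L1 := 72 | P0:I, P1:I, P2:I, P3:M(72) | bus: BusRdX
[6] P3: store L0 := 17 | P0:I, P1:I, P2:I, P3:M(17) | bus: none
[7] P1: store L2 := 49 | P0:I, P1:M(49), P2:I, P3:I | bus: BusRdX,Flush
[8] P0: load  L0 | P0:S(17), P1:I, P2:I, P3:S(17) | bus: BusRd,Flush
[9] P2: store L1 := 56 | P0:I, P1:I, P2:M(56), P3:I | bus: BusRdX,Flush
[10] P1: store L0 := 23 | P0:I, P1:M(23), P2:I, P3:I | bus: BusRdX
[11] P2: load  L0 | P0:I, P1:S(23), P2:S(23), P3:I | bus: BusRd,Flush
[12] P2: load  L1 | P0:I, P1:I, P2:M(56), P3:I | bus: none
[13] P1: store L0 := 32 | P0:I, P1:M(32), P2:I, P3:I | bus: BusRdX
[14] P1: load  L2 | P0:I, P1:M(49), P2:I, P3:I | bus: none
[15] P1: store L0 := 17 | P0:I, P1:M(17), P2:I, P3:I | bus: none
[16] P3: store L0 := 88 | P0:I, P1:I, P2:I, P3:M(88) | bus: BusRdX,Flush
[17] P1: store L1 := 12 | P0:I, P1:M(12), P2:I, P3:I | bus: BusRdX,Flush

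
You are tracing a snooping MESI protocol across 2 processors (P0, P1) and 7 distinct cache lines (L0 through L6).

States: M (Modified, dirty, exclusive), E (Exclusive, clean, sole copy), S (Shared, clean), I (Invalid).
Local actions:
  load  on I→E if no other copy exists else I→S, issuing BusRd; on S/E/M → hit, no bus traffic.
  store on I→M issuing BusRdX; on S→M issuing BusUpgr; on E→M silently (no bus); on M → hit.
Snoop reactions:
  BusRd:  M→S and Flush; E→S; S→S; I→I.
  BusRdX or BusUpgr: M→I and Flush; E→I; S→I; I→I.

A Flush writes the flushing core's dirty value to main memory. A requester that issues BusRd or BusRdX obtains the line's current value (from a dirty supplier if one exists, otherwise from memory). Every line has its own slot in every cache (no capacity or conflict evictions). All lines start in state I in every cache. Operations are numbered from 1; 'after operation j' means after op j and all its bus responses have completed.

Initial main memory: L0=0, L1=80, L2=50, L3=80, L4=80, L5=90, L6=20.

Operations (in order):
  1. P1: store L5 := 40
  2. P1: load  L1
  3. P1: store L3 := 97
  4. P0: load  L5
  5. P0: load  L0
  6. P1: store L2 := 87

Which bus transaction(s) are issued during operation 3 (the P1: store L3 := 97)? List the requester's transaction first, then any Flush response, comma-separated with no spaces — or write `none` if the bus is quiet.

bus = BusRdX

[1] P1: store L5 := 40 | P0:I, P1:M(40) | bus: BusRdX
[2] P1: load  L1 | P0:I, P1:E(80) | bus: BusRd
[3] P1: store L3 := 97 | P0:I, P1:M(97) | bus: BusRdX
[4] P0: load  L5 | P0:S(40), P1:S(40) | bus: BusRd,Flush
[5] P0: load  L0 | P0:E(0), P1:I | bus: BusRd
[6] P1: store L2 := 87 | P0:I, P1:M(87) | bus: BusRdX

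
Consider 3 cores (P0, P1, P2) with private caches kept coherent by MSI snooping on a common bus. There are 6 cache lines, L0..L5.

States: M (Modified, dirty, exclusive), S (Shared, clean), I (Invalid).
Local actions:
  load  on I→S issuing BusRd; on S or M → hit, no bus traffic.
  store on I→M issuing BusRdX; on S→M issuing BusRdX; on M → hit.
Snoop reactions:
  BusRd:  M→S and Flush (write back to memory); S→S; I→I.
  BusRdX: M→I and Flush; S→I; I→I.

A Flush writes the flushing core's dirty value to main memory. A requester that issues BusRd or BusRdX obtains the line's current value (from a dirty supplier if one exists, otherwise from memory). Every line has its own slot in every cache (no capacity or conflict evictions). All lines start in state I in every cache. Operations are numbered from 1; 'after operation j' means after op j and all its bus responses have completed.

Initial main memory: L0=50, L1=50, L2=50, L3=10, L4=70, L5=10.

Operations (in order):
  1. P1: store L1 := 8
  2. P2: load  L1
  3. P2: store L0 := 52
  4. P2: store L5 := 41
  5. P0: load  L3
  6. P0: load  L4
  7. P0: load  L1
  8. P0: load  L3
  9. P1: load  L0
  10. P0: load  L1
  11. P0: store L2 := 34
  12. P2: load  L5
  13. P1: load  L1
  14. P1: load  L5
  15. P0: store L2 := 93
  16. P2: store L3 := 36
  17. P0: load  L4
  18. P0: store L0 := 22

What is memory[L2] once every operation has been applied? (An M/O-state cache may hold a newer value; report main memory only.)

step 1: P1: store L1 := 8  ⟶  IMI  (L1)  txn=BusRdX  M[L1]=50
step 2: P2: load  L1  ⟶  ISS  (L1)  txn=BusRd+Flush  M[L1]=8
step 3: P2: store L0 := 52  ⟶  IIM  (L0)  txn=BusRdX  M[L0]=50
step 4: P2: store L5 := 41  ⟶  IIM  (L5)  txn=BusRdX  M[L5]=10
step 5: P0: load  L3  ⟶  SII  (L3)  txn=BusRd  M[L3]=10
step 6: P0: load  L4  ⟶  SII  (L4)  txn=BusRd  M[L4]=70
step 7: P0: load  L1  ⟶  SSS  (L1)  txn=BusRd  M[L1]=8
step 8: P0: load  L3  ⟶  SII  (L3)  txn=∅  M[L3]=10
step 9: P1: load  L0  ⟶  ISS  (L0)  txn=BusRd+Flush  M[L0]=52
step 10: P0: load  L1  ⟶  SSS  (L1)  txn=∅  M[L1]=8
step 11: P0: store L2 := 34  ⟶  MII  (L2)  txn=BusRdX  M[L2]=50
step 12: P2: load  L5  ⟶  IIM  (L5)  txn=∅  M[L5]=10
step 13: P1: load  L1  ⟶  SSS  (L1)  txn=∅  M[L1]=8
step 14: P1: load  L5  ⟶  ISS  (L5)  txn=BusRd+Flush  M[L5]=41
step 15: P0: store L2 := 93  ⟶  MII  (L2)  txn=∅  M[L2]=50
step 16: P2: store L3 := 36  ⟶  IIM  (L3)  txn=BusRdX  M[L3]=10
step 17: P0: load  L4  ⟶  SII  (L4)  txn=∅  M[L4]=70
step 18: P0: store L0 := 22  ⟶  MII  (L0)  txn=BusRdX  M[L0]=52

memory[L2] = 50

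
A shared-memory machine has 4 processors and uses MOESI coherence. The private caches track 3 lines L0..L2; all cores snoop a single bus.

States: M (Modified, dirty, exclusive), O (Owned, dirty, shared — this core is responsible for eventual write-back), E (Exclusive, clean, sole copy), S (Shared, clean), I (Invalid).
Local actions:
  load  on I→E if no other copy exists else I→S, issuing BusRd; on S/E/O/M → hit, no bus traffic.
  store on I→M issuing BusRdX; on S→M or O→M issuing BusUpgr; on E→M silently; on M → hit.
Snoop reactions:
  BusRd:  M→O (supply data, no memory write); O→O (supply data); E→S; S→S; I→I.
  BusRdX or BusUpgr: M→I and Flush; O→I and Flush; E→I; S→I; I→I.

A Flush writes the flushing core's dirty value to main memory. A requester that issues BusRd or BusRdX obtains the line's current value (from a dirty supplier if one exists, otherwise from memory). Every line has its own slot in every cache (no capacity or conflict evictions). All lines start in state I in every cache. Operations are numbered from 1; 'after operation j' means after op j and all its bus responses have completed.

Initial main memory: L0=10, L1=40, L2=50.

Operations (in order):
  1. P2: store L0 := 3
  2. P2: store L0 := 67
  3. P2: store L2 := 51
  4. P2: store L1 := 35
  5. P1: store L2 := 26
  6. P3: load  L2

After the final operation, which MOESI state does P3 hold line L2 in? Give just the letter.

state = S

[1] P2: store L0 := 3 | P0:I, P1:I, P2:M(3), P3:I | bus: BusRdX
[2] P2: store L0 := 67 | P0:I, P1:I, P2:M(67), P3:I | bus: none
[3] P2: store L2 := 51 | P0:I, P1:I, P2:M(51), P3:I | bus: BusRdX
[4] P2: store L1 := 35 | P0:I, P1:I, P2:M(35), P3:I | bus: BusRdX
[5] P1: store L2 := 26 | P0:I, P1:M(26), P2:I, P3:I | bus: BusRdX,Flush
[6] P3: load  L2 | P0:I, P1:O(26), P2:I, P3:S(26) | bus: BusRd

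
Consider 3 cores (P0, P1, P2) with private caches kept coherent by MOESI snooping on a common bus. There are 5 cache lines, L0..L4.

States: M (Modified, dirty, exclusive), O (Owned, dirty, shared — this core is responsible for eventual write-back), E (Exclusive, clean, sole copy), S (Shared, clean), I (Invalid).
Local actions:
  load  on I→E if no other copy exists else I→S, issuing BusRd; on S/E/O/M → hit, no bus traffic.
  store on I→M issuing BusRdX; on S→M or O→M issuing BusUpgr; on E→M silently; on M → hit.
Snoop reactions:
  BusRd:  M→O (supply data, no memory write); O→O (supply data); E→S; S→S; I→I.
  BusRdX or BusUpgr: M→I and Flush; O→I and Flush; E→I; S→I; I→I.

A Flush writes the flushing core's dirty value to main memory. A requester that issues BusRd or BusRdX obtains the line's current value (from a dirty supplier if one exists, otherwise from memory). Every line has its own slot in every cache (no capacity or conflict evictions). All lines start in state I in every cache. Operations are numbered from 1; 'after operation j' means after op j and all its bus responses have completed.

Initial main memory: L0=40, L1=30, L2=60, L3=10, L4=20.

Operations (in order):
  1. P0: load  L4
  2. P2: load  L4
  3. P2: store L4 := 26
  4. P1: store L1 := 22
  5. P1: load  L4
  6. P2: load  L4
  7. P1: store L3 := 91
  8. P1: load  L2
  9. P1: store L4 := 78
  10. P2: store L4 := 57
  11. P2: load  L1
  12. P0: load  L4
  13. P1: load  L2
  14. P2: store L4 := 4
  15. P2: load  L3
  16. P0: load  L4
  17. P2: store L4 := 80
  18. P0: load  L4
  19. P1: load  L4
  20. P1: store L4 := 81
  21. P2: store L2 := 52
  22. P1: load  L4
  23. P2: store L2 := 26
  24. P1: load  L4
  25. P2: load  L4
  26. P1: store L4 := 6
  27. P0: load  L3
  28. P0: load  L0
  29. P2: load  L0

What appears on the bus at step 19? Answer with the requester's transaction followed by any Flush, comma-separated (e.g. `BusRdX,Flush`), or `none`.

step 1: P0: load  L4  ⟶  EII  (L4)  txn=BusRd  M[L4]=20
step 2: P2: load  L4  ⟶  SIS  (L4)  txn=BusRd  M[L4]=20
step 3: P2: store L4 := 26  ⟶  IIM  (L4)  txn=BusUpgr  M[L4]=20
step 4: P1: store L1 := 22  ⟶  IMI  (L1)  txn=BusRdX  M[L1]=30
step 5: P1: load  L4  ⟶  ISO  (L4)  txn=BusRd  M[L4]=20
step 6: P2: load  L4  ⟶  ISO  (L4)  txn=∅  M[L4]=20
step 7: P1: store L3 := 91  ⟶  IMI  (L3)  txn=BusRdX  M[L3]=10
step 8: P1: load  L2  ⟶  IEI  (L2)  txn=BusRd  M[L2]=60
step 9: P1: store L4 := 78  ⟶  IMI  (L4)  txn=BusUpgr+Flush  M[L4]=26
step 10: P2: store L4 := 57  ⟶  IIM  (L4)  txn=BusRdX+Flush  M[L4]=78
step 11: P2: load  L1  ⟶  IOS  (L1)  txn=BusRd  M[L1]=30
step 12: P0: load  L4  ⟶  SIO  (L4)  txn=BusRd  M[L4]=78
step 13: P1: load  L2  ⟶  IEI  (L2)  txn=∅  M[L2]=60
step 14: P2: store L4 := 4  ⟶  IIM  (L4)  txn=BusUpgr  M[L4]=78
step 15: P2: load  L3  ⟶  IOS  (L3)  txn=BusRd  M[L3]=10
step 16: P0: load  L4  ⟶  SIO  (L4)  txn=BusRd  M[L4]=78
step 17: P2: store L4 := 80  ⟶  IIM  (L4)  txn=BusUpgr  M[L4]=78
step 18: P0: load  L4  ⟶  SIO  (L4)  txn=BusRd  M[L4]=78
step 19: P1: load  L4  ⟶  SSO  (L4)  txn=BusRd  M[L4]=78
step 20: P1: store L4 := 81  ⟶  IMI  (L4)  txn=BusUpgr+Flush  M[L4]=80
step 21: P2: store L2 := 52  ⟶  IIM  (L2)  txn=BusRdX  M[L2]=60
step 22: P1: load  L4  ⟶  IMI  (L4)  txn=∅  M[L4]=80
step 23: P2: store L2 := 26  ⟶  IIM  (L2)  txn=∅  M[L2]=60
step 24: P1: load  L4  ⟶  IMI  (L4)  txn=∅  M[L4]=80
step 25: P2: load  L4  ⟶  IOS  (L4)  txn=BusRd  M[L4]=80
step 26: P1: store L4 := 6  ⟶  IMI  (L4)  txn=BusUpgr  M[L4]=80
step 27: P0: load  L3  ⟶  SOS  (L3)  txn=BusRd  M[L3]=10
step 28: P0: load  L0  ⟶  EII  (L0)  txn=BusRd  M[L0]=40
step 29: P2: load  L0  ⟶  SIS  (L0)  txn=BusRd  M[L0]=40

bus = BusRd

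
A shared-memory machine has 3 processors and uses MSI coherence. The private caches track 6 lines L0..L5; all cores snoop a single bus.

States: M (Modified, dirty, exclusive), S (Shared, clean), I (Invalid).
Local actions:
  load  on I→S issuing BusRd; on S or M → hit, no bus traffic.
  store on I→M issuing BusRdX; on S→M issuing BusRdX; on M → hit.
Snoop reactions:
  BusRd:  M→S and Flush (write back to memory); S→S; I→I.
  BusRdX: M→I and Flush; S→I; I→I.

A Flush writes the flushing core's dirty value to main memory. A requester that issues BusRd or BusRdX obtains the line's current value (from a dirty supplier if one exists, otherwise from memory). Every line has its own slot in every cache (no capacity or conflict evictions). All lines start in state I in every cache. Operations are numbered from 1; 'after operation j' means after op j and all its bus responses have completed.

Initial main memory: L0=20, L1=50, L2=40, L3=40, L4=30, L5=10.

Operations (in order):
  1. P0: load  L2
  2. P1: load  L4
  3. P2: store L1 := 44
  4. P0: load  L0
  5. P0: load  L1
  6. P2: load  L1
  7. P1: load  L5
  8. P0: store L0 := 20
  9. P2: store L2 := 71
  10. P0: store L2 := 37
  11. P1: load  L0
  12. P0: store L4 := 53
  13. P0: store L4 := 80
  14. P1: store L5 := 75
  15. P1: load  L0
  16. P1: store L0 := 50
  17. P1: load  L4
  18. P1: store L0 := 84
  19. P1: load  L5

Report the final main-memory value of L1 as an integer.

memory[L1] = 44

[1] P0: load  L2 | P0:S(40), P1:I, P2:I | bus: BusRd
[2] P1: load  L4 | P0:I, P1:S(30), P2:I | bus: BusRd
[3] P2: store L1 := 44 | P0:I, P1:I, P2:M(44) | bus: BusRdX
[4] P0: load  L0 | P0:S(20), P1:I, P2:I | bus: BusRd
[5] P0: load  L1 | P0:S(44), P1:I, P2:S(44) | bus: BusRd,Flush
[6] P2: load  L1 | P0:S(44), P1:I, P2:S(44) | bus: none
[7] P1: load  L5 | P0:I, P1:S(10), P2:I | bus: BusRd
[8] P0: store L0 := 20 | P0:M(20), P1:I, P2:I | bus: BusRdX
[9] P2: store L2 := 71 | P0:I, P1:I, P2:M(71) | bus: BusRdX
[10] P0: store L2 := 37 | P0:M(37), P1:I, P2:I | bus: BusRdX,Flush
[11] P1: load  L0 | P0:S(20), P1:S(20), P2:I | bus: BusRd,Flush
[12] P0: store L4 := 53 | P0:M(53), P1:I, P2:I | bus: BusRdX
[13] P0: store L4 := 80 | P0:M(80), P1:I, P2:I | bus: none
[14] P1: store L5 := 75 | P0:I, P1:M(75), P2:I | bus: BusRdX
[15] P1: load  L0 | P0:S(20), P1:S(20), P2:I | bus: none
[16] P1: store L0 := 50 | P0:I, P1:M(50), P2:I | bus: BusRdX
[17] P1: load  L4 | P0:S(80), P1:S(80), P2:I | bus: BusRd,Flush
[18] P1: store L0 := 84 | P0:I, P1:M(84), P2:I | bus: none
[19] P1: load  L5 | P0:I, P1:M(75), P2:I | bus: none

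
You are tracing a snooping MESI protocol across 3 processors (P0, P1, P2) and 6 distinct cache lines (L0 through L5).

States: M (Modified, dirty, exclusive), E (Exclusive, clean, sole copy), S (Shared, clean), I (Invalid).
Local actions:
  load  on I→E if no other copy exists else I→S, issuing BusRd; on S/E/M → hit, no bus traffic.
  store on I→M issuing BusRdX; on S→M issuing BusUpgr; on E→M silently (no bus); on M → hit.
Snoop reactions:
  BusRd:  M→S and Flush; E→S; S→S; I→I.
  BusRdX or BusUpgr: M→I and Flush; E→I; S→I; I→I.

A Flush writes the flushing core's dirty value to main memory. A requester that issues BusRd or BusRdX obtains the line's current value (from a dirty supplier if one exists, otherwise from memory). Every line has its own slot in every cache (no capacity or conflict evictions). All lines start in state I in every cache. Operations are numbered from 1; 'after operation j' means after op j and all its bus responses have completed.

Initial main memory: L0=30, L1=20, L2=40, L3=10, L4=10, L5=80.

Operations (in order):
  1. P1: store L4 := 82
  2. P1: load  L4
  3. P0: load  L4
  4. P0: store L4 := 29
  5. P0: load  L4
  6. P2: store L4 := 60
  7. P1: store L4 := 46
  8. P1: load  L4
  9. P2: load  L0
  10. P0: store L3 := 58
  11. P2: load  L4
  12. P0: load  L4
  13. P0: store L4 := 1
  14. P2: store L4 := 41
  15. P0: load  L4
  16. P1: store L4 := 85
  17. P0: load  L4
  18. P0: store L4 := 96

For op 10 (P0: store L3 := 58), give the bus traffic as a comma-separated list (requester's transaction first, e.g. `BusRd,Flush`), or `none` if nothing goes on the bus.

  op1 P1: store L4 := 82 → I/M/I on L4; bus BusRdX; mem=10
  op2 P1: load  L4 → I/M/I on L4; bus (none); mem=10
  op3 P0: load  L4 → S/S/I on L4; bus BusRd Flush; mem=82
  op4 P0: store L4 := 29 → M/I/I on L4; bus BusUpgr; mem=82
  op5 P0: load  L4 → M/I/I on L4; bus (none); mem=82
  op6 P2: store L4 := 60 → I/I/M on L4; bus BusRdX Flush; mem=29
  op7 P1: store L4 := 46 → I/M/I on L4; bus BusRdX Flush; mem=60
  op8 P1: load  L4 → I/M/I on L4; bus (none); mem=60
  op9 P2: load  L0 → I/I/E on L0; bus BusRd; mem=30
  op10 P0: store L3 := 58 → M/I/I on L3; bus BusRdX; mem=10
  op11 P2: load  L4 → I/S/S on L4; bus BusRd Flush; mem=46
  op12 P0: load  L4 → S/S/S on L4; bus BusRd; mem=46
  op13 P0: store L4 := 1 → M/I/I on L4; bus BusUpgr; mem=46
  op14 P2: store L4 := 41 → I/I/M on L4; bus BusRdX Flush; mem=1
  op15 P0: load  L4 → S/I/S on L4; bus BusRd Flush; mem=41
  op16 P1: store L4 := 85 → I/M/I on L4; bus BusRdX; mem=41
  op17 P0: load  L4 → S/S/I on L4; bus BusRd Flush; mem=85
  op18 P0: store L4 := 96 → M/I/I on L4; bus BusUpgr; mem=85

bus = BusRdX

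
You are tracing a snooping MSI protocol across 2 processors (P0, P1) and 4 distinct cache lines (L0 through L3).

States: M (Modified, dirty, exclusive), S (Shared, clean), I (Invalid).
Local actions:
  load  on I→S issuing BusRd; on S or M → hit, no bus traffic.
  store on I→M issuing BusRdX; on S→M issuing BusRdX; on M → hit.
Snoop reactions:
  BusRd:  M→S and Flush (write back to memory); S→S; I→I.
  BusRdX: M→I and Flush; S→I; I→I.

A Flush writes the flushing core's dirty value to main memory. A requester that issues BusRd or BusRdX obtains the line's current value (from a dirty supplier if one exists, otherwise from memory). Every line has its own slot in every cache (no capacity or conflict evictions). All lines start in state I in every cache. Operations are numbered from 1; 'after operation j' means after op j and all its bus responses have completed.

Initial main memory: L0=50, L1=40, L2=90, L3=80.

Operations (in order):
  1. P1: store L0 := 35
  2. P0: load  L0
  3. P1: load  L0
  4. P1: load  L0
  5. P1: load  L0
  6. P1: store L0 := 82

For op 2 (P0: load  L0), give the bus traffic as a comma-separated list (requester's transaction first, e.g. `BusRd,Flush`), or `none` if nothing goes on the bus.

[1] P1: store L0 := 35 | P0:I, P1:M(35) | bus: BusRdX
[2] P0: load  L0 | P0:S(35), P1:S(35) | bus: BusRd,Flush
[3] P1: load  L0 | P0:S(35), P1:S(35) | bus: none
[4] P1: load  L0 | P0:S(35), P1:S(35) | bus: none
[5] P1: load  L0 | P0:S(35), P1:S(35) | bus: none
[6] P1: store L0 := 82 | P0:I, P1:M(82) | bus: BusRdX

bus = BusRd,Flush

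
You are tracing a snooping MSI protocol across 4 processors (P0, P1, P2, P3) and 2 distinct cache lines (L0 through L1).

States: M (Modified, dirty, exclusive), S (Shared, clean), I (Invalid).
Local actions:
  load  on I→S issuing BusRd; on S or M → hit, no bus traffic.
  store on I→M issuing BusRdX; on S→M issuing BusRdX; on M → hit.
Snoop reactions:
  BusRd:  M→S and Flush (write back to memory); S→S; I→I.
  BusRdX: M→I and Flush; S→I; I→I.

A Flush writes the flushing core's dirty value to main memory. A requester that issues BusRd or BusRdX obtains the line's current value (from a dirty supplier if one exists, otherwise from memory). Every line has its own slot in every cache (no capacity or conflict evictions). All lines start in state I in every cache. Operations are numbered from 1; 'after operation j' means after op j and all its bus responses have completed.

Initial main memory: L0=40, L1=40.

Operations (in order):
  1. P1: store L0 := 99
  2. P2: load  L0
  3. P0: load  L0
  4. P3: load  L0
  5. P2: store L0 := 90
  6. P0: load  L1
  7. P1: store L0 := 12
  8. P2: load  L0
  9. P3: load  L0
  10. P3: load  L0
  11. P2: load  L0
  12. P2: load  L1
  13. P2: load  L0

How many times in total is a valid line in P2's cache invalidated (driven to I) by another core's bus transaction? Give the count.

  op1 P1: store L0 := 99 → I/M/I/I on L0; bus BusRdX; mem=40
  op2 P2: load  L0 → I/S/S/I on L0; bus BusRd Flush; mem=99
  op3 P0: load  L0 → S/S/S/I on L0; bus BusRd; mem=99
  op4 P3: load  L0 → S/S/S/S on L0; bus BusRd; mem=99
  op5 P2: store L0 := 90 → I/I/M/I on L0; bus BusRdX; mem=99
  op6 P0: load  L1 → S/I/I/I on L1; bus BusRd; mem=40
  op7 P1: store L0 := 12 → I/M/I/I on L0; bus BusRdX Flush; mem=90
  op8 P2: load  L0 → I/S/S/I on L0; bus BusRd Flush; mem=12
  op9 P3: load  L0 → I/S/S/S on L0; bus BusRd; mem=12
  op10 P3: load  L0 → I/S/S/S on L0; bus (none); mem=12
  op11 P2: load  L0 → I/S/S/S on L0; bus (none); mem=12
  op12 P2: load  L1 → S/I/S/I on L1; bus BusRd; mem=40
  op13 P2: load  L0 → I/S/S/S on L0; bus (none); mem=12

invalidations = 1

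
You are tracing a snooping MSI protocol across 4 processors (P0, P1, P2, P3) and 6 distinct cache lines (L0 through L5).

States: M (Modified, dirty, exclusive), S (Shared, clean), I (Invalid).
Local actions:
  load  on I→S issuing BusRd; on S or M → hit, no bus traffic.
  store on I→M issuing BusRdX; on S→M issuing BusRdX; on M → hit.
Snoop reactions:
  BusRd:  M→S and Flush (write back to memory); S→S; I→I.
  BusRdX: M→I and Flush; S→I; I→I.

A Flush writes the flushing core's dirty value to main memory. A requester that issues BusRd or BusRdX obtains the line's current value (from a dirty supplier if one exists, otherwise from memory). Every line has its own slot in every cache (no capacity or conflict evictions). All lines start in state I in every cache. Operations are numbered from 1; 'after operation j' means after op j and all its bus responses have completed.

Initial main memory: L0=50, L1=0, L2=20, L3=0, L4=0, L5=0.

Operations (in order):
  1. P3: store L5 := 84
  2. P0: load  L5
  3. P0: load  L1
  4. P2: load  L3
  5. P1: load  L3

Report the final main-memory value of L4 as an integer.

step 1: P3: store L5 := 84  ⟶  IIIM  (L5)  txn=BusRdX  M[L5]=0
step 2: P0: load  L5  ⟶  SIIS  (L5)  txn=BusRd+Flush  M[L5]=84
step 3: P0: load  L1  ⟶  SIII  (L1)  txn=BusRd  M[L1]=0
step 4: P2: load  L3  ⟶  IISI  (L3)  txn=BusRd  M[L3]=0
step 5: P1: load  L3  ⟶  ISSI  (L3)  txn=BusRd  M[L3]=0

memory[L4] = 0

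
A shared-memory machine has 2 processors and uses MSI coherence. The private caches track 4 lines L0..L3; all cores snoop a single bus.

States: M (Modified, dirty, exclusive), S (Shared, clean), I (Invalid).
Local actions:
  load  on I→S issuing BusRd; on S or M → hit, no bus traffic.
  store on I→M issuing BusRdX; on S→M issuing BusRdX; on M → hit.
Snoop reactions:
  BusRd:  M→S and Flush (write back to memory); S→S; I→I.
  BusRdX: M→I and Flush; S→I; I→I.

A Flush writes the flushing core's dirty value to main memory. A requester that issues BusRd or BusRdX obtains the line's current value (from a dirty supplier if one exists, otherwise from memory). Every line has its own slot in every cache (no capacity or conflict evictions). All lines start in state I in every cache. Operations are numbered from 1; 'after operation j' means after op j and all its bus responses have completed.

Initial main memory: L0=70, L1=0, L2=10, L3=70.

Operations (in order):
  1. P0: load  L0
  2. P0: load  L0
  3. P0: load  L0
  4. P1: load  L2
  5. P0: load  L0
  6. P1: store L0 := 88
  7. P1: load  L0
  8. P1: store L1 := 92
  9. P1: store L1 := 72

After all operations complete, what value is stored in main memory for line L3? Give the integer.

memory[L3] = 70

step 1: P0: load  L0  ⟶  SI  (L0)  txn=BusRd  M[L0]=70
step 2: P0: load  L0  ⟶  SI  (L0)  txn=∅  M[L0]=70
step 3: P0: load  L0  ⟶  SI  (L0)  txn=∅  M[L0]=70
step 4: P1: load  L2  ⟶  IS  (L2)  txn=BusRd  M[L2]=10
step 5: P0: load  L0  ⟶  SI  (L0)  txn=∅  M[L0]=70
step 6: P1: store L0 := 88  ⟶  IM  (L0)  txn=BusRdX  M[L0]=70
step 7: P1: load  L0  ⟶  IM  (L0)  txn=∅  M[L0]=70
step 8: P1: store L1 := 92  ⟶  IM  (L1)  txn=BusRdX  M[L1]=0
step 9: P1: store L1 := 72  ⟶  IM  (L1)  txn=∅  M[L1]=0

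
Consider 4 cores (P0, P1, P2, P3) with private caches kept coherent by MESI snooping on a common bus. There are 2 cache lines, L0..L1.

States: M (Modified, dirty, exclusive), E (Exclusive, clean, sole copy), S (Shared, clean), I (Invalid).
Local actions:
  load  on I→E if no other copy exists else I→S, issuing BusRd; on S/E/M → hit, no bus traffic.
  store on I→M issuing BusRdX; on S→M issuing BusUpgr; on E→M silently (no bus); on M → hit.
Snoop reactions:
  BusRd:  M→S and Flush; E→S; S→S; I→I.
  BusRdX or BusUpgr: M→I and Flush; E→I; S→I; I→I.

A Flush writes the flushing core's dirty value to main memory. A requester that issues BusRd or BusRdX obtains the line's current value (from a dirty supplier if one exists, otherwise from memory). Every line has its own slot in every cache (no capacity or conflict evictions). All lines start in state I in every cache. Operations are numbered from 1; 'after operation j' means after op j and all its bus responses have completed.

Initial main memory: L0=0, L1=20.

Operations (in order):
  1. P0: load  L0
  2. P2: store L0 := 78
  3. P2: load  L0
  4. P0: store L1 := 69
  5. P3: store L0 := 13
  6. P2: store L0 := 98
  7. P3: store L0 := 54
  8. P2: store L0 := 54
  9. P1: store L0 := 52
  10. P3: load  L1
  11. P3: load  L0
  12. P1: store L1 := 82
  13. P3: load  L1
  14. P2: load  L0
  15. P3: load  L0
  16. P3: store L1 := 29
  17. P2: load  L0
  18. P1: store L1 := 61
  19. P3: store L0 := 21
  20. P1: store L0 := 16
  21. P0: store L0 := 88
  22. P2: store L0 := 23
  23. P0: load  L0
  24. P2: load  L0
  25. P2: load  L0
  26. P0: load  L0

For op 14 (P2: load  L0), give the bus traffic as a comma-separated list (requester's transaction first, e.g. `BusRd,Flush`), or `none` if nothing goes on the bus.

1. P0: load  L0  bus=[BusRd]  L0: P0=E P1=I P2=I P3=I  mem[L0]=0
2. P2: store L0 := 78  bus=[BusRdX]  L0: P0=I P1=I P2=M P3=I  mem[L0]=0
3. P2: load  L0  bus=[-]  L0: P0=I P1=I P2=M P3=I  mem[L0]=0
4. P0: store L1 := 69  bus=[BusRdX]  L1: P0=M P1=I P2=I P3=I  mem[L1]=20
5. P3: store L0 := 13  bus=[BusRdX,Flush]  L0: P0=I P1=I P2=I P3=M  mem[L0]=78
6. P2: store L0 := 98  bus=[BusRdX,Flush]  L0: P0=I P1=I P2=M P3=I  mem[L0]=13
7. P3: store L0 := 54  bus=[BusRdX,Flush]  L0: P0=I P1=I P2=I P3=M  mem[L0]=98
8. P2: store L0 := 54  bus=[BusRdX,Flush]  L0: P0=I P1=I P2=M P3=I  mem[L0]=54
9. P1: store L0 := 52  bus=[BusRdX,Flush]  L0: P0=I P1=M P2=I P3=I  mem[L0]=54
10. P3: load  L1  bus=[BusRd,Flush]  L1: P0=S P1=I P2=I P3=S  mem[L1]=69
11. P3: load  L0  bus=[BusRd,Flush]  L0: P0=I P1=S P2=I P3=S  mem[L0]=52
12. P1: store L1 := 82  bus=[BusRdX]  L1: P0=I P1=M P2=I P3=I  mem[L1]=69
13. P3: load  L1  bus=[BusRd,Flush]  L1: P0=I P1=S P2=I P3=S  mem[L1]=82
14. P2: load  L0  bus=[BusRd]  L0: P0=I P1=S P2=S P3=S  mem[L0]=52
15. P3: load  L0  bus=[-]  L0: P0=I P1=S P2=S P3=S  mem[L0]=52
16. P3: store L1 := 29  bus=[BusUpgr]  L1: P0=I P1=I P2=I P3=M  mem[L1]=82
17. P2: load  L0  bus=[-]  L0: P0=I P1=S P2=S P3=S  mem[L0]=52
18. P1: store L1 := 61  bus=[BusRdX,Flush]  L1: P0=I P1=M P2=I P3=I  mem[L1]=29
19. P3: store L0 := 21  bus=[BusUpgr]  L0: P0=I P1=I P2=I P3=M  mem[L0]=52
20. P1: store L0 := 16  bus=[BusRdX,Flush]  L0: P0=I P1=M P2=I P3=I  mem[L0]=21
21. P0: store L0 := 88  bus=[BusRdX,Flush]  L0: P0=M P1=I P2=I P3=I  mem[L0]=16
22. P2: store L0 := 23  bus=[BusRdX,Flush]  L0: P0=I P1=I P2=M P3=I  mem[L0]=88
23. P0: load  L0  bus=[BusRd,Flush]  L0: P0=S P1=I P2=S P3=I  mem[L0]=23
24. P2: load  L0  bus=[-]  L0: P0=S P1=I P2=S P3=I  mem[L0]=23
25. P2: load  L0  bus=[-]  L0: P0=S P1=I P2=S P3=I  mem[L0]=23
26. P0: load  L0  bus=[-]  L0: P0=S P1=I P2=S P3=I  mem[L0]=23

bus = BusRd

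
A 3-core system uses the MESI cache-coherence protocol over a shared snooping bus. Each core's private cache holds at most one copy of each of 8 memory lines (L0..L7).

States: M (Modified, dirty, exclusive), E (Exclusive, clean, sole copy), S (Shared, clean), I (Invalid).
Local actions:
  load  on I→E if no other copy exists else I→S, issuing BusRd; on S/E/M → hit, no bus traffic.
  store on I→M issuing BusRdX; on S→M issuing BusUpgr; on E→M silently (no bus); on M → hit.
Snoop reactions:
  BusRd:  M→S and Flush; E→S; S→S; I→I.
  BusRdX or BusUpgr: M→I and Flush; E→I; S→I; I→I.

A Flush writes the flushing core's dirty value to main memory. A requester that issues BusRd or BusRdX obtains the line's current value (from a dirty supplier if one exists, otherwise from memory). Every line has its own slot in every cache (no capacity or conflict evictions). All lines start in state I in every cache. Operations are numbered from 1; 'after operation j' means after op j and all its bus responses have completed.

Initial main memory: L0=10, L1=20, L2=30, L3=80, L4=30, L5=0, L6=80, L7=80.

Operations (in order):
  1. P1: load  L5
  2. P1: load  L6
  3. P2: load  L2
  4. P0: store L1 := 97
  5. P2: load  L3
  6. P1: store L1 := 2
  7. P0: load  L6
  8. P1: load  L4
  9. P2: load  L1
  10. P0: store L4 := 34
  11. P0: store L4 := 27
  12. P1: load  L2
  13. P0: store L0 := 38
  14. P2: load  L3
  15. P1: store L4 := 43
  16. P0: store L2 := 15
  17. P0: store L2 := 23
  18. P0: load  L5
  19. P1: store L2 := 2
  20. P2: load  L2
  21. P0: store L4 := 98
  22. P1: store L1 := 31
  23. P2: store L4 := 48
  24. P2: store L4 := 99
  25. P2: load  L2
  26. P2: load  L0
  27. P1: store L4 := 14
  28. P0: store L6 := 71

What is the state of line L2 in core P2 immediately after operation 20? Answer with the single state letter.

state = S

[1] P1: load  L5 | P0:I, P1:E(0), P2:I | bus: BusRd
[2] P1: load  L6 | P0:I, P1:E(80), P2:I | bus: BusRd
[3] P2: load  L2 | P0:I, P1:I, P2:E(30) | bus: BusRd
[4] P0: store L1 := 97 | P0:M(97), P1:I, P2:I | bus: BusRdX
[5] P2: load  L3 | P0:I, P1:I, P2:E(80) | bus: BusRd
[6] P1: store L1 := 2 | P0:I, P1:M(2), P2:I | bus: BusRdX,Flush
[7] P0: load  L6 | P0:S(80), P1:S(80), P2:I | bus: BusRd
[8] P1: load  L4 | P0:I, P1:E(30), P2:I | bus: BusRd
[9] P2: load  L1 | P0:I, P1:S(2), P2:S(2) | bus: BusRd,Flush
[10] P0: store L4 := 34 | P0:M(34), P1:I, P2:I | bus: BusRdX
[11] P0: store L4 := 27 | P0:M(27), P1:I, P2:I | bus: none
[12] P1: load  L2 | P0:I, P1:S(30), P2:S(30) | bus: BusRd
[13] P0: store L0 := 38 | P0:M(38), P1:I, P2:I | bus: BusRdX
[14] P2: load  L3 | P0:I, P1:I, P2:E(80) | bus: none
[15] P1: store L4 := 43 | P0:I, P1:M(43), P2:I | bus: BusRdX,Flush
[16] P0: store L2 := 15 | P0:M(15), P1:I, P2:I | bus: BusRdX
[17] P0: store L2 := 23 | P0:M(23), P1:I, P2:I | bus: none
[18] P0: load  L5 | P0:S(0), P1:S(0), P2:I | bus: BusRd
[19] P1: store L2 := 2 | P0:I, P1:M(2), P2:I | bus: BusRdX,Flush
[20] P2: load  L2 | P0:I, P1:S(2), P2:S(2) | bus: BusRd,Flush
[21] P0: store L4 := 98 | P0:M(98), P1:I, P2:I | bus: BusRdX,Flush
[22] P1: store L1 := 31 | P0:I, P1:M(31), P2:I | bus: BusUpgr
[23] P2: store L4 := 48 | P0:I, P1:I, P2:M(48) | bus: BusRdX,Flush
[24] P2: store L4 := 99 | P0:I, P1:I, P2:M(99) | bus: none
[25] P2: load  L2 | P0:I, P1:S(2), P2:S(2) | bus: none
[26] P2: load  L0 | P0:S(38), P1:I, P2:S(38) | bus: BusRd,Flush
[27] P1: store L4 := 14 | P0:I, P1:M(14), P2:I | bus: BusRdX,Flush
[28] P0: store L6 := 71 | P0:M(71), P1:I, P2:I | bus: BusUpgr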